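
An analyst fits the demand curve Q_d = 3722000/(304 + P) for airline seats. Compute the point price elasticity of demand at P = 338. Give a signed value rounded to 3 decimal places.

dQ_d/dP = −3722000/(304 + P)² = -9.03039. At P = 338, Q_d = 5797.51.
Ed = (dQ_d/dP)·(P/Q_d) = (-9.03039) × (338/5797.51) = -0.52647…

-0.526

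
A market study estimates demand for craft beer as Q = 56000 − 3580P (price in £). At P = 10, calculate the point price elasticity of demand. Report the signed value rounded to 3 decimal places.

-1.772

dQ/dP = −3580. At P = 10, Q = 56000 − 3580(10) = 20200.
Ed = (dQ/dP)·(P/Q) = −3580 × (10/20200) = -1.77227…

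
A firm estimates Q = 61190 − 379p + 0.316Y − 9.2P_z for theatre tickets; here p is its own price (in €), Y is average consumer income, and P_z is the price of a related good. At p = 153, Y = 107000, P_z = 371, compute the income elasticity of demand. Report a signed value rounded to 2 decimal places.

At the given values, Q = 61190 − 379(153) + 0.316(107000) − 9.2(371) = 33601.8.
∂Q/∂Y = 0.316.
E = (0.316) × (107000/33601.8) = 1.0062…

1.01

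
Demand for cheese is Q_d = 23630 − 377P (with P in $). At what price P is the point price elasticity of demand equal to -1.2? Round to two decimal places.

Ed = −377P/(23630 − 377P). Set this equal to -1.2:
377P = 1.2·(23630 − 377P) ⇒ 377P(1 + 1.2) = 1.2·23630
P = 1.2·23630 / (377·2.2) = 34.1885…

34.19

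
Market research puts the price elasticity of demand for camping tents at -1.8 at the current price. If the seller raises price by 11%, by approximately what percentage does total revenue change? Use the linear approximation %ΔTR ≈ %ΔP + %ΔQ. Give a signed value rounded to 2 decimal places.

%ΔQ ≈ Ed × %ΔP = (-1.8) × (+11%) = -19.8000%
%ΔTR ≈ %ΔP + %ΔQ = (+11%) + (-19.8000%) = -8.8000%

-8.80%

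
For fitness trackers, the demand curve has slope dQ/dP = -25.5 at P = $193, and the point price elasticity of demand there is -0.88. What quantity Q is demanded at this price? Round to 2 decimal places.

5592.61

Ed = (dQ/dP)·(P/Q) ⇒ Q = (dQ/dP)·P/Ed = (-25.5)·193/(-0.88) = 5592.6136…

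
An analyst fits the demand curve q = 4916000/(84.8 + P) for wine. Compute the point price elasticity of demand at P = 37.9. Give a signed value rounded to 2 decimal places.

-0.31

dq/dP = −4916000/(84.8 + P)² = -326.53. At P = 37.9, q = 40065.2.
Ed = (dq/dP)·(P/q) = (-326.53) × (37.9/40065.2) = -0.3088…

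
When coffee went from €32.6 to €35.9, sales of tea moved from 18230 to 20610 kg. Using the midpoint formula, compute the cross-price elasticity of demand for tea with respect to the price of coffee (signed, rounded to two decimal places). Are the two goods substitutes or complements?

%ΔQ_{tea} = (20610 − 18230)/avg = 2380/19420 = 0.122554…
%ΔP_{coffee} = (35.9 − 32.6)/avg = 3.3/34.25 = 0.096350…
E_cross = (2380/19420) / (3.3/34.25) = 1.2719…
E_cross > 0 ⇒ the goods are substitutes.

1.27; substitutes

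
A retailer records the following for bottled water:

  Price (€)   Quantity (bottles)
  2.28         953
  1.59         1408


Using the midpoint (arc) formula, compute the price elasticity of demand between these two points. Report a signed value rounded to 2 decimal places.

%ΔQ = (1408 − 953) / [(953 + 1408)/2] = 455/1180.5 = 0.385429…
%ΔP = (1.59 − 2.28) / [(2.28 + 1.59)/2] = -0.69/1.935 = -0.356589…
Arc Ed = %ΔQ / %ΔP = (455/1180.5) / (-0.69/1.935) = -1.0808…

-1.08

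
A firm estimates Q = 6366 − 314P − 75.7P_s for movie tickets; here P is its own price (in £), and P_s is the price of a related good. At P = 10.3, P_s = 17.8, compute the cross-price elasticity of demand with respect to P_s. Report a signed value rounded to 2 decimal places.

-0.76

At the given values, Q = 6366 − 314(10.3) − 75.7(17.8) = 1784.34.
∂Q/∂P_s = -75.7.
E = (-75.7) × (17.8/1784.34) = -0.7551…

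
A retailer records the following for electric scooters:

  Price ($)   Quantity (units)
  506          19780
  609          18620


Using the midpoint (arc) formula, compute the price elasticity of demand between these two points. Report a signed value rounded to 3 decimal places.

-0.327

%ΔQ = (18620 − 19780) / [(19780 + 18620)/2] = -1160/19200 = -0.060416…
%ΔP = (609 − 506) / [(506 + 609)/2] = 103/557.5 = 0.184753…
Arc Ed = %ΔQ / %ΔP = (-1160/19200) / (103/557.5) = -0.32701…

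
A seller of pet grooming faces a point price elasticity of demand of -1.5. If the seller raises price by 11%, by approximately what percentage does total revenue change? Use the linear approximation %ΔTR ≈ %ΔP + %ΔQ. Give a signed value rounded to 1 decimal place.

-5.5%

%ΔQ ≈ Ed × %ΔP = (-1.5) × (+11%) = -16.5000%
%ΔTR ≈ %ΔP + %ΔQ = (+11%) + (-16.5000%) = -5.5000%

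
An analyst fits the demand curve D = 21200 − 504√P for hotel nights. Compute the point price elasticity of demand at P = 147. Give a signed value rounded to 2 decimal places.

dD/dP = −504/(2√P) = -20.7846. At P = 147, D = 15089.3.
Ed = (dD/dP)·(P/D) = (-20.7846) × (147/15089.3) = -0.2024…

-0.20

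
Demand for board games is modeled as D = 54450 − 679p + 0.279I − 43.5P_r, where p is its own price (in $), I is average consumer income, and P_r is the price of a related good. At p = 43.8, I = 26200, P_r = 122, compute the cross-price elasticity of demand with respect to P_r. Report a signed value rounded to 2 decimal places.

-0.20

At the given values, D = 54450 − 679(43.8) + 0.279(26200) − 43.5(122) = 26712.6.
∂D/∂P_r = -43.5.
E = (-43.5) × (122/26712.6) = -0.1986…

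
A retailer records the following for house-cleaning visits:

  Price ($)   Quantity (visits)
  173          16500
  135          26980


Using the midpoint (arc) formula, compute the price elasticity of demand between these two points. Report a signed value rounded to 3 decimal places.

%ΔQ = (26980 − 16500) / [(16500 + 26980)/2] = 10480/21740 = 0.482060…
%ΔP = (135 − 173) / [(173 + 135)/2] = -38/154 = -0.246753…
Arc Ed = %ΔQ / %ΔP = (10480/21740) / (-38/154) = -1.95361…

-1.954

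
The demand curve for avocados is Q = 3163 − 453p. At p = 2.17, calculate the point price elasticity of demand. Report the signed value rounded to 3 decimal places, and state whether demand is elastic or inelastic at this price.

-0.451; inelastic

dQ/dp = −453. At p = 2.17, Q = 3163 − 453(2.17) = 2179.99.
Ed = (dQ/dp)·(p/Q) = −453 × (2.17/2179.99) = -0.45092…
|Ed| = 0.451 < 1, so demand is inelastic.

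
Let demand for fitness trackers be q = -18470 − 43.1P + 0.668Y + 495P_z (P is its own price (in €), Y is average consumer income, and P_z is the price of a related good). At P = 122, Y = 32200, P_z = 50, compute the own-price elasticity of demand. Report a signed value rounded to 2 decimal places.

-0.23

At the given values, q = -18470 − 43.1(122) + 0.668(32200) + 495(50) = 22531.4.
∂q/∂P = −43.1.
E = (-43.1) × (122/22531.4) = -0.2333…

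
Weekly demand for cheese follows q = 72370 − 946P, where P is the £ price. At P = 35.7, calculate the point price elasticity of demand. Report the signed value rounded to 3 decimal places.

dq/dP = −946. At P = 35.7, q = 72370 − 946(35.7) = 38597.8.
Ed = (dq/dP)·(P/q) = −946 × (35.7/38597.8) = -0.87497…

-0.875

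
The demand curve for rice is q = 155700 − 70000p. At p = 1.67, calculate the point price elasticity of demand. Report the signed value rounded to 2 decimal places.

-3.01

dq/dp = −70000. At p = 1.67, q = 155700 − 70000(1.67) = 38800.
Ed = (dq/dp)·(p/q) = −70000 × (1.67/38800) = -3.0128…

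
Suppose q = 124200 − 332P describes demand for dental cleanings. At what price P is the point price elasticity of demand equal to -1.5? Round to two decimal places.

224.46

Ed = −332P/(124200 − 332P). Set this equal to -1.5:
332P = 1.5·(124200 − 332P) ⇒ 332P(1 + 1.5) = 1.5·124200
P = 1.5·124200 / (332·2.5) = 224.4578…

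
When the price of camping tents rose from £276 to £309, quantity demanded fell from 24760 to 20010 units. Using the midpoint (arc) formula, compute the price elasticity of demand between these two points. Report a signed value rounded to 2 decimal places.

%ΔQ = (20010 − 24760) / [(24760 + 20010)/2] = -4750/22385 = -0.212195…
%ΔP = (309 − 276) / [(276 + 309)/2] = 33/292.5 = 0.112820…
Arc Ed = %ΔQ / %ΔP = (-4750/22385) / (33/292.5) = -1.8808…

-1.88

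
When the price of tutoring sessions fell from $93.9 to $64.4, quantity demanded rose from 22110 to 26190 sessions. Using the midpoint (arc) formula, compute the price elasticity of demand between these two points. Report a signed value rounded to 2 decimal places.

%ΔQ = (26190 − 22110) / [(22110 + 26190)/2] = 4080/24150 = 0.168944…
%ΔP = (64.4 − 93.9) / [(93.9 + 64.4)/2] = -29.5/79.15 = -0.372710…
Arc Ed = %ΔQ / %ΔP = (4080/24150) / (-29.5/79.15) = -0.4532…

-0.45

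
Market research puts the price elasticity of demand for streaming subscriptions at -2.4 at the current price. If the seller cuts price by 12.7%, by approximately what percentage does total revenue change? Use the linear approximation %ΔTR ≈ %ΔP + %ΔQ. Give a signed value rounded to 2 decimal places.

%ΔQ ≈ Ed × %ΔP = (-2.4) × (-12.7%) = +30.4800%
%ΔTR ≈ %ΔP + %ΔQ = (-12.7%) + (+30.4800%) = +17.7800%

+17.78%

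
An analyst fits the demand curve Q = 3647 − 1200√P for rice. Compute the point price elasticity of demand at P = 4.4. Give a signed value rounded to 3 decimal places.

dQ/dP = −1200/(2√P) = -286.039. At P = 4.4, Q = 1129.86.
Ed = (dQ/dP)·(P/Q) = (-286.039) × (4.4/1129.86) = -1.11391…

-1.114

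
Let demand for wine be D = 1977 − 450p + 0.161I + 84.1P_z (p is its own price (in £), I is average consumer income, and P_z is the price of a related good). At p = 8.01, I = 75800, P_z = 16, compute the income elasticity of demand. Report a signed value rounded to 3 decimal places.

At the given values, D = 1977 − 450(8.01) + 0.161(75800) + 84.1(16) = 11921.9.
∂D/∂I = 0.161.
E = (0.161) × (75800/11921.9) = 1.02364…

1.024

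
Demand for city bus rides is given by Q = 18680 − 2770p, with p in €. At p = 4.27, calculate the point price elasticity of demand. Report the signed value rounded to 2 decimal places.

dQ/dp = −2770. At p = 4.27, Q = 18680 − 2770(4.27) = 6852.1.
Ed = (dQ/dp)·(p/Q) = −2770 × (4.27/6852.1) = -1.7261…

-1.73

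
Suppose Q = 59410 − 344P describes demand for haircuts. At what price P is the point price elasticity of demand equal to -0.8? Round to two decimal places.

Ed = −344P/(59410 − 344P). Set this equal to -0.8:
344P = 0.8·(59410 − 344P) ⇒ 344P(1 + 0.8) = 0.8·59410
P = 0.8·59410 / (344·1.8) = 76.7571…

76.76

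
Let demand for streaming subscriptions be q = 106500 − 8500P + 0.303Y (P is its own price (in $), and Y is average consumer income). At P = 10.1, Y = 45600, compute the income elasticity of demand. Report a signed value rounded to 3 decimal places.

At the given values, q = 106500 − 8500(10.1) + 0.303(45600) = 34466.8.
∂q/∂Y = 0.303.
E = (0.303) × (45600/34466.8) = 0.40087…

0.401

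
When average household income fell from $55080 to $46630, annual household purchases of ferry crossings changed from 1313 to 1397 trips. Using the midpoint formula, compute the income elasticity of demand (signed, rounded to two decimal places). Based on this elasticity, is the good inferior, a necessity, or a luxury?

%ΔQ = (1397 − 1313)/[( 1313 + 1397)/2] = 84/1355 = 0.061992…
%ΔIncome = (46630 − 55080)/[( 55080 + 46630)/2] = -8450/50855 = -0.166158…
E_income = (84/1355) / (-8450/50855) = -0.3730…
E_income < 0 ⇒ inferior good.

-0.37; inferior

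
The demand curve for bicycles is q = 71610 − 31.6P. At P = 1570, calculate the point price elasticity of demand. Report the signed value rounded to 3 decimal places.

-2.255

dq/dP = −31.6. At P = 1570, q = 71610 − 31.6(1570) = 21998.
Ed = (dq/dP)·(P/q) = −31.6 × (1570/21998) = -2.25529…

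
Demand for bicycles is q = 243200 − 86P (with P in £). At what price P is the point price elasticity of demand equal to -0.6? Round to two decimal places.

1060.47

Ed = −86P/(243200 − 86P). Set this equal to -0.6:
86P = 0.6·(243200 − 86P) ⇒ 86P(1 + 0.6) = 0.6·243200
P = 0.6·243200 / (86·1.6) = 1060.4651…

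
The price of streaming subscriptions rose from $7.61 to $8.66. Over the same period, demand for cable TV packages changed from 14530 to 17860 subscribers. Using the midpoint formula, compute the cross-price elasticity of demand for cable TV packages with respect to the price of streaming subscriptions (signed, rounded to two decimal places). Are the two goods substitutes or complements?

1.59; substitutes

%ΔQ_{cable TV packages} = (17860 − 14530)/avg = 3330/16195 = 0.205619…
%ΔP_{streaming subscriptions} = (8.66 − 7.61)/avg = 1.05/8.135 = 0.129071…
E_cross = (3330/16195) / (1.05/8.135) = 1.5930…
E_cross > 0 ⇒ the goods are substitutes.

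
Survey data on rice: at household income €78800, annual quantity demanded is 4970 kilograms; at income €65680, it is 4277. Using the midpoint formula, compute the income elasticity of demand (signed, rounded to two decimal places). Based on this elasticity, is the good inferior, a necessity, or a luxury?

0.83; necessity

%ΔQ = (4277 − 4970)/[( 4970 + 4277)/2] = -693/4623.5 = -0.149886…
%ΔIncome = (65680 − 78800)/[( 78800 + 65680)/2] = -13120/72240 = -0.181616…
E_income = (-693/4623.5) / (-13120/72240) = 0.8252…
0 < E_income < 1 ⇒ normal good, necessity.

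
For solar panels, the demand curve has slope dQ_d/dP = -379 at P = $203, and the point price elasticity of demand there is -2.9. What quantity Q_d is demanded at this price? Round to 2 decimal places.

26530.00

Ed = (dQ_d/dP)·(P/Q_d) ⇒ Q_d = (dQ_d/dP)·P/Ed = (-379)·203/(-2.9) = 26530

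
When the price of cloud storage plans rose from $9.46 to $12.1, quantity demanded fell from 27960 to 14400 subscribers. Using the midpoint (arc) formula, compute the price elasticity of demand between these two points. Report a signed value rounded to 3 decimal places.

-2.614

%ΔQ = (14400 − 27960) / [(27960 + 14400)/2] = -13560/21180 = -0.640226…
%ΔP = (12.1 − 9.46) / [(9.46 + 12.1)/2] = 2.64/10.78 = 0.244897…
Arc Ed = %ΔQ / %ΔP = (-13560/21180) / (2.64/10.78) = -2.61425…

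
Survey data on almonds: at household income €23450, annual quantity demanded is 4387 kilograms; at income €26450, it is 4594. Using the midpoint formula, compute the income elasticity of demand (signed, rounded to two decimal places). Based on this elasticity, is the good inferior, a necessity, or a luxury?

%ΔQ = (4594 − 4387)/[( 4387 + 4594)/2] = 207/4490.5 = 0.046097…
%ΔIncome = (26450 − 23450)/[( 23450 + 26450)/2] = 3000/24950 = 0.120240…
E_income = (207/4490.5) / (3000/24950) = 0.3833…
0 < E_income < 1 ⇒ normal good, necessity.

0.38; necessity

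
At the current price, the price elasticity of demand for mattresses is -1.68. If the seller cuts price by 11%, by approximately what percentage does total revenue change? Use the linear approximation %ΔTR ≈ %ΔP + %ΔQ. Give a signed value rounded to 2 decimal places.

+7.48%

%ΔQ ≈ Ed × %ΔP = (-1.68) × (-11%) = +18.4800%
%ΔTR ≈ %ΔP + %ΔQ = (-11%) + (+18.4800%) = +7.4800%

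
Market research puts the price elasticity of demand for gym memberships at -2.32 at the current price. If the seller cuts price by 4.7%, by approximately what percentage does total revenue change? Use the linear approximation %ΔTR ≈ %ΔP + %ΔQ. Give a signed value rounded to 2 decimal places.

+6.20%

%ΔQ ≈ Ed × %ΔP = (-2.32) × (-4.7%) = +10.9040%
%ΔTR ≈ %ΔP + %ΔQ = (-4.7%) + (+10.9040%) = +6.2040%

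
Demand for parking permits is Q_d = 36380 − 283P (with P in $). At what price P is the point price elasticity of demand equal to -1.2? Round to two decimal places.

70.12

Ed = −283P/(36380 − 283P). Set this equal to -1.2:
283P = 1.2·(36380 − 283P) ⇒ 283P(1 + 1.2) = 1.2·36380
P = 1.2·36380 / (283·2.2) = 70.1188…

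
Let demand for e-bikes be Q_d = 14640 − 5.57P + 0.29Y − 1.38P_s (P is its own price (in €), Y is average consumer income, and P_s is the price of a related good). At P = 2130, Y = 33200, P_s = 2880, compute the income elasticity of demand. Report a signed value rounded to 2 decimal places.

1.14

At the given values, Q_d = 14640 − 5.57(2130) + 0.29(33200) − 1.38(2880) = 8429.5.
∂Q_d/∂Y = 0.29.
E = (0.29) × (33200/8429.5) = 1.1421…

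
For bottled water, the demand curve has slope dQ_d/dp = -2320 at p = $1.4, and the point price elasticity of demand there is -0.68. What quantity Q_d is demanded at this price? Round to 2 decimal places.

Ed = (dQ_d/dp)·(p/Q_d) ⇒ Q_d = (dQ_d/dp)·p/Ed = (-2320)·1.4/(-0.68) = 4776.4705…

4776.47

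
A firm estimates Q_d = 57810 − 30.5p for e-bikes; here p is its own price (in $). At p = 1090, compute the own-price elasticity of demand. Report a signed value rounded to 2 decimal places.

At the given values, Q_d = 57810 − 30.5(1090) = 24565.
∂Q_d/∂p = −30.5.
E = (-30.5) × (1090/24565) = -1.3533…

-1.35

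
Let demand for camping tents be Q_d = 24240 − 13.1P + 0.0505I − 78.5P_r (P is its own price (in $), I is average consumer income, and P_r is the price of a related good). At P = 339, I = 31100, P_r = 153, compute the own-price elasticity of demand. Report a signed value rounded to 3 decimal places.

At the given values, Q_d = 24240 − 13.1(339) + 0.0505(31100) − 78.5(153) = 9359.15.
∂Q_d/∂P = −13.1.
E = (-13.1) × (339/9359.15) = -0.47449…

-0.474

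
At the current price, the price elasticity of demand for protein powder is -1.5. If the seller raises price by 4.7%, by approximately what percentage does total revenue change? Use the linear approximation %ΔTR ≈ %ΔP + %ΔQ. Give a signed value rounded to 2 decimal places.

-2.35%

%ΔQ ≈ Ed × %ΔP = (-1.5) × (+4.7%) = -7.0500%
%ΔTR ≈ %ΔP + %ΔQ = (+4.7%) + (-7.0500%) = -2.3500%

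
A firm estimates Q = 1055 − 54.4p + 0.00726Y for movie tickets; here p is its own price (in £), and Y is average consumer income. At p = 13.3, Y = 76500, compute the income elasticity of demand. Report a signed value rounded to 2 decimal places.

At the given values, Q = 1055 − 54.4(13.3) + 0.00726(76500) = 886.87.
∂Q/∂Y = 0.00726.
E = (0.00726) × (76500/886.87) = 0.6262…

0.63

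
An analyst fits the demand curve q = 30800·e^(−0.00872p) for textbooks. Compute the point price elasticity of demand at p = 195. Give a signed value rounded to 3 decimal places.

-1.700

dq/dp = −0.00872·q = -49.0448. At p = 195, q = 5624.4.
Ed = (dq/dp)·(p/q) = (-49.0448) × (195/5624.4) = -1.7004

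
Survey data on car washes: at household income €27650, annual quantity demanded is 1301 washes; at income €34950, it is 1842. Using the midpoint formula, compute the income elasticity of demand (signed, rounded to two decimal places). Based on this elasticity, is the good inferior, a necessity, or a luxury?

1.48; luxury

%ΔQ = (1842 − 1301)/[( 1301 + 1842)/2] = 541/1571.5 = 0.344257…
%ΔIncome = (34950 − 27650)/[( 27650 + 34950)/2] = 7300/31300 = 0.233226…
E_income = (541/1571.5) / (7300/31300) = 1.4760…
E_income > 1 ⇒ normal good, luxury.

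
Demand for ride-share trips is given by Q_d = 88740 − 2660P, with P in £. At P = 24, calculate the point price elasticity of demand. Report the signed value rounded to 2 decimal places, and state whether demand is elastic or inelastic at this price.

-2.56; elastic

dQ_d/dP = −2660. At P = 24, Q_d = 88740 − 2660(24) = 24900.
Ed = (dQ_d/dP)·(P/Q_d) = −2660 × (24/24900) = -2.5638…
|Ed| = 2.56 > 1, so demand is elastic.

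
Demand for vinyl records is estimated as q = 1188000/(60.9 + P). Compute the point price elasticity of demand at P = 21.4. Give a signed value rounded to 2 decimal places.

dq/dP = −1188000/(60.9 + P)² = -175.395. At P = 21.4, q = 14435.
Ed = (dq/dP)·(P/q) = (-175.395) × (21.4/14435) = -0.2600…

-0.26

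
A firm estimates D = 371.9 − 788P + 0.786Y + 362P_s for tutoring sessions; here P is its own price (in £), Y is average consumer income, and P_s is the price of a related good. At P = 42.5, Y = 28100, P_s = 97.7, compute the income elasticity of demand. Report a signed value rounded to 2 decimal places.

0.91

At the given values, D = 371.9 − 788(42.5) + 0.786(28100) + 362(97.7) = 24335.9.
∂D/∂Y = 0.786.
E = (0.786) × (28100/24335.9) = 0.9075…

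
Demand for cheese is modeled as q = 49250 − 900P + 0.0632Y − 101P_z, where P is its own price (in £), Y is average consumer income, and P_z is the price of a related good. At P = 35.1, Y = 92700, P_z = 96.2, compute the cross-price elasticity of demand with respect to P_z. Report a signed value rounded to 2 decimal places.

-0.70

At the given values, q = 49250 − 900(35.1) + 0.0632(92700) − 101(96.2) = 13802.44.
∂q/∂P_z = -101.
E = (-101) × (96.2/13802.44) = -0.7039…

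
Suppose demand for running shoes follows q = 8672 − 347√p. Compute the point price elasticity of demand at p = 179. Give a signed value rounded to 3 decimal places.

-0.576

dq/dp = −347/(2√p) = -12.968. At p = 179, q = 4029.46.
Ed = (dq/dp)·(p/q) = (-12.968) × (179/4029.46) = -0.57607…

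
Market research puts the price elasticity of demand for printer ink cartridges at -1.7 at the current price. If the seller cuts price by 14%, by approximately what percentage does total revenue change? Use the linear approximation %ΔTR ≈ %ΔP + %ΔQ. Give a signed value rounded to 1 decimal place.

+9.8%

%ΔQ ≈ Ed × %ΔP = (-1.7) × (-14%) = +23.8000%
%ΔTR ≈ %ΔP + %ΔQ = (-14%) + (+23.8000%) = +9.8000%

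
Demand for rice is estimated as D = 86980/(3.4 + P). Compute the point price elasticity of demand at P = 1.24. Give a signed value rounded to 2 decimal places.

-0.27

dD/dP = −86980/(3.4 + P)² = -4040.02. At P = 1.24, D = 18745.7.
Ed = (dD/dP)·(P/D) = (-4040.02) × (1.24/18745.7) = -0.2672…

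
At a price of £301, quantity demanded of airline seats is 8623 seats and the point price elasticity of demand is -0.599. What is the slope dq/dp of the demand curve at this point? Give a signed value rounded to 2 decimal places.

Ed = (dq/dp)·(p/q) ⇒ dq/dp = Ed·q/p = (-0.599)·8623/301 = -17.1600…

-17.16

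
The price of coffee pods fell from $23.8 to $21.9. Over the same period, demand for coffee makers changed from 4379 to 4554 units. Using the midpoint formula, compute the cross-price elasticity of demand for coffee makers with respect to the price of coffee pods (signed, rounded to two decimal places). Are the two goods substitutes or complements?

-0.47; complements

%ΔQ_{coffee makers} = (4554 − 4379)/avg = 175/4466.5 = 0.039180…
%ΔP_{coffee pods} = (21.9 − 23.8)/avg = -1.9/22.85 = -0.083150…
E_cross = (175/4466.5) / (-1.9/22.85) = -0.4711…
E_cross < 0 ⇒ the goods are complements.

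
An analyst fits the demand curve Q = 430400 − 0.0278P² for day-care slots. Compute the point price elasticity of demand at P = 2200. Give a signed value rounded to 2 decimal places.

-0.91

dQ/dP = −2·0.0278·P = -122.32. At P = 2200, Q = 295848.
Ed = (dQ/dP)·(P/Q) = (-122.32) × (2200/295848) = -0.9096…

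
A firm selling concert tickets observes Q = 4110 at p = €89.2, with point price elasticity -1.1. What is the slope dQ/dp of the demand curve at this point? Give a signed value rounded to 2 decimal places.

Ed = (dQ/dp)·(p/Q) ⇒ dQ/dp = Ed·Q/p = (-1.1)·4110/89.2 = -50.6838…

-50.68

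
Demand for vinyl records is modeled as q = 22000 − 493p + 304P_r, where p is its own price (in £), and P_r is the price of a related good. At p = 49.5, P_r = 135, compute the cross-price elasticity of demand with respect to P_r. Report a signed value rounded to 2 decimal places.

1.06

At the given values, q = 22000 − 493(49.5) + 304(135) = 38636.5.
∂q/∂P_r = 304.
E = (304) × (135/38636.5) = 1.0622…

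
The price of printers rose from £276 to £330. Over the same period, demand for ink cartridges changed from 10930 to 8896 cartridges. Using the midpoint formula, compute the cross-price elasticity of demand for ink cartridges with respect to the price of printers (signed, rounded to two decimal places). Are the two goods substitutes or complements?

%ΔQ_{ink cartridges} = (8896 − 10930)/avg = -2034/9913 = -0.205185…
%ΔP_{printers} = (330 − 276)/avg = 54/303 = 0.178217…
E_cross = (-2034/9913) / (54/303) = -1.1513…
E_cross < 0 ⇒ the goods are complements.

-1.15; complements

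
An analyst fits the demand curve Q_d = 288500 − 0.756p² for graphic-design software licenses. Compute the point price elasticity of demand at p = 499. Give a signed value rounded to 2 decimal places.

dQ_d/dp = −2·0.756·p = -754.488. At p = 499, Q_d = 100255.244.
Ed = (dQ_d/dp)·(p/Q_d) = (-754.488) × (499/100255.244) = -3.7553…

-3.76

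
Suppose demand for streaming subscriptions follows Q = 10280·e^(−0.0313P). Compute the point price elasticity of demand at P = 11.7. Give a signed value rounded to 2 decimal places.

dQ/dP = −0.0313·Q = -223.097. At P = 11.7, Q = 7127.71.
Ed = (dQ/dP)·(P/Q) = (-223.097) × (11.7/7127.71) = -0.3662…

-0.37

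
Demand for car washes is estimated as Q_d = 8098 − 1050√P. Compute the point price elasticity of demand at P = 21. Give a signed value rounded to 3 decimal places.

dQ_d/dP = −1050/(2√P) = -114.564. At P = 21, Q_d = 3286.3.
Ed = (dQ_d/dP)·(P/Q_d) = (-114.564) × (21/3286.3) = -0.73208…

-0.732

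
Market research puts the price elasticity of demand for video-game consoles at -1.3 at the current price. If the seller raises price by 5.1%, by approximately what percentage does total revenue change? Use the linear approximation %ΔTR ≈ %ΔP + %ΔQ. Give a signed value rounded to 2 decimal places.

%ΔQ ≈ Ed × %ΔP = (-1.3) × (+5.1%) = -6.6300%
%ΔTR ≈ %ΔP + %ΔQ = (+5.1%) + (-6.6300%) = -1.5300%

-1.53%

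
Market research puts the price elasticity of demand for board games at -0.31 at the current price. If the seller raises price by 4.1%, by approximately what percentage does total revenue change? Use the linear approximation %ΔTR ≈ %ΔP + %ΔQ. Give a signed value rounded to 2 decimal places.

+2.83%

%ΔQ ≈ Ed × %ΔP = (-0.31) × (+4.1%) = -1.2710%
%ΔTR ≈ %ΔP + %ΔQ = (+4.1%) + (-1.2710%) = +2.8290%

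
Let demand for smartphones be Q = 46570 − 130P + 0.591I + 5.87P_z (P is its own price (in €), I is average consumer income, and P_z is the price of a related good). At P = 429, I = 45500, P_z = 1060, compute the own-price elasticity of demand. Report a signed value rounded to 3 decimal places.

At the given values, Q = 46570 − 130(429) + 0.591(45500) + 5.87(1060) = 23912.7.
∂Q/∂P = −130.
E = (-130) × (429/23912.7) = -2.33223…

-2.332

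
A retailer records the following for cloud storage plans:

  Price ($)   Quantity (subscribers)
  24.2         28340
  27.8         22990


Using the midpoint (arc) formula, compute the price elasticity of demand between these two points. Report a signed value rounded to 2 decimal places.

%ΔQ = (22990 − 28340) / [(28340 + 22990)/2] = -5350/25665 = -0.208455…
%ΔP = (27.8 − 24.2) / [(24.2 + 27.8)/2] = 3.6/26 = 0.138461…
Arc Ed = %ΔQ / %ΔP = (-5350/25665) / (3.6/26) = -1.5055…

-1.51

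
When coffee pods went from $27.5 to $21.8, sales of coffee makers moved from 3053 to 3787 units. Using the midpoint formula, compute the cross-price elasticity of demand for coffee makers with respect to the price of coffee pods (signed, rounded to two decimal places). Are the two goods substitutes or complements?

-0.93; complements

%ΔQ_{coffee makers} = (3787 − 3053)/avg = 734/3420 = 0.214619…
%ΔP_{coffee pods} = (21.8 − 27.5)/avg = -5.7/24.65 = -0.231237…
E_cross = (734/3420) / (-5.7/24.65) = -0.9281…
E_cross < 0 ⇒ the goods are complements.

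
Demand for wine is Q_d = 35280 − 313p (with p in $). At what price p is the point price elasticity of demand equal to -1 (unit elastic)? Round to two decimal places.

56.36

Ed = −313p/(35280 − 313p). Set this equal to -1:
313p = 1·(35280 − 313p) ⇒ 313p(1 + 1) = 1·35280
p = 1·35280 / (313·2) = 56.3578…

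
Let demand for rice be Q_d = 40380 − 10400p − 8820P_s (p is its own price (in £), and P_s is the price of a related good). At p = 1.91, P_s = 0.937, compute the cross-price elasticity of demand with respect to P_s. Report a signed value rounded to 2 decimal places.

-0.67

At the given values, Q_d = 40380 − 10400(1.91) − 8820(0.937) = 12251.66.
∂Q_d/∂P_s = -8820.
E = (-8820) × (0.937/12251.66) = -0.6745…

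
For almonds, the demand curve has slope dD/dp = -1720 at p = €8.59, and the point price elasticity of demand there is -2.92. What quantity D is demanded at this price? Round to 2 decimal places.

5059.86

Ed = (dD/dp)·(p/D) ⇒ D = (dD/dp)·p/Ed = (-1720)·8.59/(-2.92) = 5059.8630…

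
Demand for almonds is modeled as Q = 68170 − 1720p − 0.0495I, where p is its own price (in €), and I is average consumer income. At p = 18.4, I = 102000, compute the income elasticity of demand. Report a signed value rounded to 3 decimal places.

At the given values, Q = 68170 − 1720(18.4) − 0.0495(102000) = 31473.
∂Q/∂I = -0.0495.
E = (-0.0495) × (102000/31473) = -0.16042…

-0.160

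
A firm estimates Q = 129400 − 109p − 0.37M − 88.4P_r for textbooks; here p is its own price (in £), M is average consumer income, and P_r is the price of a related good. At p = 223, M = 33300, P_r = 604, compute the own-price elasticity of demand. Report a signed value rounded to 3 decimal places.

-0.617

At the given values, Q = 129400 − 109(223) − 0.37(33300) − 88.4(604) = 39378.4.
∂Q/∂p = −109.
E = (-109) × (223/39378.4) = -0.61726…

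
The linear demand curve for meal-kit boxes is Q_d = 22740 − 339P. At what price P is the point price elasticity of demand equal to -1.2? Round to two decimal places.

36.59

Ed = −339P/(22740 − 339P). Set this equal to -1.2:
339P = 1.2·(22740 − 339P) ⇒ 339P(1 + 1.2) = 1.2·22740
P = 1.2·22740 / (339·2.2) = 36.5888…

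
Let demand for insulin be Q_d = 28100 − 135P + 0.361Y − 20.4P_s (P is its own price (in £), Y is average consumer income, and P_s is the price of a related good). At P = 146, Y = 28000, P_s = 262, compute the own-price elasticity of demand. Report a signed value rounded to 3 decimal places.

-1.498

At the given values, Q_d = 28100 − 135(146) + 0.361(28000) − 20.4(262) = 13153.2.
∂Q_d/∂P = −135.
E = (-135) × (146/13153.2) = -1.49849…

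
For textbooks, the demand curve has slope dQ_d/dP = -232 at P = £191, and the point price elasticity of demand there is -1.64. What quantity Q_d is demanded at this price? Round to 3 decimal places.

27019.512

Ed = (dQ_d/dP)·(P/Q_d) ⇒ Q_d = (dQ_d/dP)·P/Ed = (-232)·191/(-1.64) = 27019.51219…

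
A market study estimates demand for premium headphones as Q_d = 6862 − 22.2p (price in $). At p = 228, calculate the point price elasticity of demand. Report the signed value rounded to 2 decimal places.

-2.81

dQ_d/dp = −22.2. At p = 228, Q_d = 6862 − 22.2(228) = 1800.4.
Ed = (dQ_d/dp)·(p/Q_d) = −22.2 × (228/1800.4) = -2.8113…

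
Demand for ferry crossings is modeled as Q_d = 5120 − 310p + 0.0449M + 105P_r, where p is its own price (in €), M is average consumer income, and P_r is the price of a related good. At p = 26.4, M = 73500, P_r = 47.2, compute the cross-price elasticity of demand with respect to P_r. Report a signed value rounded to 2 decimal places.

0.95

At the given values, Q_d = 5120 − 310(26.4) + 0.0449(73500) + 105(47.2) = 5192.15.
∂Q_d/∂P_r = 105.
E = (105) × (47.2/5192.15) = 0.9545…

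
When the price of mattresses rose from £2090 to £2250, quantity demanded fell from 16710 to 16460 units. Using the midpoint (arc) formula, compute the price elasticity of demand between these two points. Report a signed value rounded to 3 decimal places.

%ΔQ = (16460 − 16710) / [(16710 + 16460)/2] = -250/16585 = -0.015073…
%ΔP = (2250 − 2090) / [(2090 + 2250)/2] = 160/2170 = 0.073732…
Arc Ed = %ΔQ / %ΔP = (-250/16585) / (160/2170) = -0.20443…

-0.204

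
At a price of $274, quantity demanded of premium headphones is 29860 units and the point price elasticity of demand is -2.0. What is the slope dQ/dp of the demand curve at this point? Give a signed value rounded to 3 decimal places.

Ed = (dQ/dp)·(p/Q) ⇒ dQ/dp = Ed·Q/p = (-2.0)·29860/274 = -217.95620…

-217.956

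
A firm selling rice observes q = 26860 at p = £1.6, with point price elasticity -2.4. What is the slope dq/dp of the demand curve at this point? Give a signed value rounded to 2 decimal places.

-40290.00

Ed = (dq/dp)·(p/q) ⇒ dq/dp = Ed·q/p = (-2.4)·26860/1.6 = -40290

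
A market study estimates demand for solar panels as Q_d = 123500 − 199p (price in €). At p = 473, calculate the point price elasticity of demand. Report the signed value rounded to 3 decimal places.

dQ_d/dp = −199. At p = 473, Q_d = 123500 − 199(473) = 29373.
Ed = (dQ_d/dp)·(p/Q_d) = −199 × (473/29373) = -3.20454…

-3.205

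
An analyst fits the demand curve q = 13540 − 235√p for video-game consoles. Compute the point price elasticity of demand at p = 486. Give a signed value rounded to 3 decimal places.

-0.310

dq/dp = −235/(2√p) = -5.32991. At p = 486, q = 8359.33.
Ed = (dq/dp)·(p/q) = (-5.32991) × (486/8359.33) = -0.30987…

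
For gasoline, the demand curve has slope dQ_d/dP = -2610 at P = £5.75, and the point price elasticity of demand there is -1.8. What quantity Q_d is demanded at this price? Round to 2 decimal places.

8337.50

Ed = (dQ_d/dP)·(P/Q_d) ⇒ Q_d = (dQ_d/dP)·P/Ed = (-2610)·5.75/(-1.8) = 8337.5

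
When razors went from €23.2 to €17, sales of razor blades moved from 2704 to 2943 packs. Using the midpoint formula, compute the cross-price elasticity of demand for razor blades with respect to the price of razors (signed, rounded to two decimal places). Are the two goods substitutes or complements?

-0.27; complements

%ΔQ_{razor blades} = (2943 − 2704)/avg = 239/2823.5 = 0.084646…
%ΔP_{razors} = (17 − 23.2)/avg = -6.2/20.1 = -0.308457…
E_cross = (239/2823.5) / (-6.2/20.1) = -0.2744…
E_cross < 0 ⇒ the goods are complements.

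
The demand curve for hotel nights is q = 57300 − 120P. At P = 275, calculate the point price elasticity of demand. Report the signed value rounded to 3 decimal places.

-1.358

dq/dP = −120. At P = 275, q = 57300 − 120(275) = 24300.
Ed = (dq/dP)·(P/q) = −120 × (275/24300) = -1.35802…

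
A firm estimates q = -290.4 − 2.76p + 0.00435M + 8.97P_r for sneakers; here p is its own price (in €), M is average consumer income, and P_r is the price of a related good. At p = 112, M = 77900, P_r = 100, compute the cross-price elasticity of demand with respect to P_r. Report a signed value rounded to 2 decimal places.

At the given values, q = -290.4 − 2.76(112) + 0.00435(77900) + 8.97(100) = 636.345.
∂q/∂P_r = 8.97.
E = (8.97) × (100/636.345) = 1.4096…

1.41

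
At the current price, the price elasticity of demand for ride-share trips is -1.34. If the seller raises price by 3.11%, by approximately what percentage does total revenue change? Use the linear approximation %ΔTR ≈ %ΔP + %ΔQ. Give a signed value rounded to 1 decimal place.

-1.1%

%ΔQ ≈ Ed × %ΔP = (-1.34) × (+3.11%) = -4.1674%
%ΔTR ≈ %ΔP + %ΔQ = (+3.11%) + (-4.1674%) = -1.0574%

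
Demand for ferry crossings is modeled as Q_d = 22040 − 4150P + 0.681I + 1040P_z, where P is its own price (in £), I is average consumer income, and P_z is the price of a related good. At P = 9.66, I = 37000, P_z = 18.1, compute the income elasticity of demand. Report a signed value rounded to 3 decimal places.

At the given values, Q_d = 22040 − 4150(9.66) + 0.681(37000) + 1040(18.1) = 25972.
∂Q_d/∂I = 0.681.
E = (0.681) × (37000/25972) = 0.97016…

0.970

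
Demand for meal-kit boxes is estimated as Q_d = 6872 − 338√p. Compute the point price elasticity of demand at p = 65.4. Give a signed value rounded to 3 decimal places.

-0.330

dQ_d/dp = −338/(2√p) = -20.8977. At p = 65.4, Q_d = 4138.58.
Ed = (dQ_d/dp)·(p/Q_d) = (-20.8977) × (65.4/4138.58) = -0.33023…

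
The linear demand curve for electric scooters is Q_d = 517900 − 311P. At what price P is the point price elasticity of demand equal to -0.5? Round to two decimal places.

Ed = −311P/(517900 − 311P). Set this equal to -0.5:
311P = 0.5·(517900 − 311P) ⇒ 311P(1 + 0.5) = 0.5·517900
P = 0.5·517900 / (311·1.5) = 555.0911…

555.09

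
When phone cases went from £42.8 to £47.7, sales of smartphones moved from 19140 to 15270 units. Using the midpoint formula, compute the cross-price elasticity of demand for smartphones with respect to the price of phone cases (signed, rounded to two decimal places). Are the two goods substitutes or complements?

-2.08; complements

%ΔQ_{smartphones} = (15270 − 19140)/avg = -3870/17205 = -0.224934…
%ΔP_{phone cases} = (47.7 − 42.8)/avg = 4.9/45.25 = 0.108287…
E_cross = (-3870/17205) / (4.9/45.25) = -2.0772…
E_cross < 0 ⇒ the goods are complements.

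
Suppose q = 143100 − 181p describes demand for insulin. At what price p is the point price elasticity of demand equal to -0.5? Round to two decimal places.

Ed = −181p/(143100 − 181p). Set this equal to -0.5:
181p = 0.5·(143100 − 181p) ⇒ 181p(1 + 0.5) = 0.5·143100
p = 0.5·143100 / (181·1.5) = 263.5359…

263.54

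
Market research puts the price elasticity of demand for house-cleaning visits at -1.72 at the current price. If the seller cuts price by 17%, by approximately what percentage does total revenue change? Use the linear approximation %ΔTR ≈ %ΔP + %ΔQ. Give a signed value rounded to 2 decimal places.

+12.24%

%ΔQ ≈ Ed × %ΔP = (-1.72) × (-17%) = +29.2400%
%ΔTR ≈ %ΔP + %ΔQ = (-17%) + (+29.2400%) = +12.2400%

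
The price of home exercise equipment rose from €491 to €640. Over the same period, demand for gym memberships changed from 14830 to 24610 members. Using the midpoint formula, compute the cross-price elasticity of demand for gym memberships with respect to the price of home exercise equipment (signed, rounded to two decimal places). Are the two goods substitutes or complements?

1.88; substitutes

%ΔQ_{gym memberships} = (24610 − 14830)/avg = 9780/19720 = 0.495943…
%ΔP_{home exercise equipment} = (640 − 491)/avg = 149/565.5 = 0.263483…
E_cross = (9780/19720) / (149/565.5) = 1.8822…
E_cross > 0 ⇒ the goods are substitutes.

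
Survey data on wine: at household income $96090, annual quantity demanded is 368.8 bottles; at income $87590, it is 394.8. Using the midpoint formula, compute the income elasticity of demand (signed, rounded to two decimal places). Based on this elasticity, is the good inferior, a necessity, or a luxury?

%ΔQ = (394.8 − 368.8)/[( 368.8 + 394.8)/2] = 26/381.8 = 0.068098…
%ΔIncome = (87590 − 96090)/[( 96090 + 87590)/2] = -8500/91840 = -0.092552…
E_income = (26/381.8) / (-8500/91840) = -0.7357…
E_income < 0 ⇒ inferior good.

-0.74; inferior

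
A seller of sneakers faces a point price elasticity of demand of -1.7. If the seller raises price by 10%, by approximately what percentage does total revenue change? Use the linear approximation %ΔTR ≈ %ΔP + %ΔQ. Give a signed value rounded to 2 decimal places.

%ΔQ ≈ Ed × %ΔP = (-1.7) × (+10%) = -17.0000%
%ΔTR ≈ %ΔP + %ΔQ = (+10%) + (-17.0000%) = -7.0000%

-7.00%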